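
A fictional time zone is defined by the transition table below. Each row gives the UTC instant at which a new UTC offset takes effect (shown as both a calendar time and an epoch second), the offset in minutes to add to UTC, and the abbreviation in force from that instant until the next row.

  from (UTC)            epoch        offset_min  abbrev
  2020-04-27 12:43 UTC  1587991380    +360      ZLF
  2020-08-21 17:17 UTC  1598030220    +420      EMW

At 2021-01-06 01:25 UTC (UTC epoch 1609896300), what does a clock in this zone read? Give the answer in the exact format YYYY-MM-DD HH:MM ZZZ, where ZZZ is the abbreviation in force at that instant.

Query: 2021-01-06 01:25 UTC
Rule 2/2 (EMW, +07:00): 2020-08-21 17:17 UTC ≤ query < +∞
1·60 + 25 + 420 = 505 min
505 = 0·1440 + 505; 505 = 8·60 + 25 → 08:25, same day
→ 2021-01-06 08:25 EMW

2021-01-06 08:25 EMW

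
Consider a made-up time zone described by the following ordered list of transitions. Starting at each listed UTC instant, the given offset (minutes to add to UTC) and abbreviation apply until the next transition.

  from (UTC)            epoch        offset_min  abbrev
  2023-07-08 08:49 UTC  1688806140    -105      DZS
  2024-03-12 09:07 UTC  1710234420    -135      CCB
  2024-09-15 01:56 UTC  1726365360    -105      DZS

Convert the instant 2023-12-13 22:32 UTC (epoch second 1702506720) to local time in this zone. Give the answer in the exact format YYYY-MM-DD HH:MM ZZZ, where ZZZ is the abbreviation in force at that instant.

2023-12-13 20:47 DZS

Query: 2023-12-13 22:32 UTC
Rule 1/3 (DZS, -01:45): 2023-07-08 08:49 UTC ≤ query < 2024-03-12 09:07 UTC
22·60 + 32 - 105 = 1247 min
1247 = 0·1440 + 1247; 1247 = 20·60 + 47 → 20:47, same day
→ 2023-12-13 20:47 DZS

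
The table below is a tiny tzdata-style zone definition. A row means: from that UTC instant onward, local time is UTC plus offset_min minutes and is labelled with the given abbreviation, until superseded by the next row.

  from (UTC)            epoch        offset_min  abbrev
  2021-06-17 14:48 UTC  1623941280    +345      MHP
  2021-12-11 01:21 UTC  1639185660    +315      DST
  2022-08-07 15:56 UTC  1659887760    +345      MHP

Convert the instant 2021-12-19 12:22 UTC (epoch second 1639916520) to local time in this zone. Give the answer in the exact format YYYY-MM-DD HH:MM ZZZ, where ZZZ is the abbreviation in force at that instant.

Query: 2021-12-19 12:22 UTC
Rule 2/3 (DST, +05:15): 2021-12-11 01:21 UTC ≤ query < 2022-08-07 15:56 UTC
12·60 + 22 + 315 = 1057 min
1057 = 0·1440 + 1057; 1057 = 17·60 + 37 → 17:37, same day
→ 2021-12-19 17:37 DST

2021-12-19 17:37 DST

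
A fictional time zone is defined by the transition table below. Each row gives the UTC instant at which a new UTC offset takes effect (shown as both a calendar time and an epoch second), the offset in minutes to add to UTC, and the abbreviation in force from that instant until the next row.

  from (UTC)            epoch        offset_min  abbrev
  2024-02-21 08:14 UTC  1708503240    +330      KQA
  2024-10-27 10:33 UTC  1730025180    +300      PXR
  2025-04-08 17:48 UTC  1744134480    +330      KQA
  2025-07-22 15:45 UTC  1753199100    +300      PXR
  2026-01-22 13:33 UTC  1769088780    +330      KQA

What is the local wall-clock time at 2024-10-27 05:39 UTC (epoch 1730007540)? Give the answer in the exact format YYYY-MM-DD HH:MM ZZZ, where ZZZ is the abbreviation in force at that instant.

Query: 2024-10-27 05:39 UTC
Rule 1/5 (KQA, +05:30): 2024-02-21 08:14 UTC ≤ query < 2024-10-27 10:33 UTC
5·60 + 39 + 330 = 669 min
669 = 0·1440 + 669; 669 = 11·60 + 9 → 11:09, same day
→ 2024-10-27 11:09 KQA

2024-10-27 11:09 KQA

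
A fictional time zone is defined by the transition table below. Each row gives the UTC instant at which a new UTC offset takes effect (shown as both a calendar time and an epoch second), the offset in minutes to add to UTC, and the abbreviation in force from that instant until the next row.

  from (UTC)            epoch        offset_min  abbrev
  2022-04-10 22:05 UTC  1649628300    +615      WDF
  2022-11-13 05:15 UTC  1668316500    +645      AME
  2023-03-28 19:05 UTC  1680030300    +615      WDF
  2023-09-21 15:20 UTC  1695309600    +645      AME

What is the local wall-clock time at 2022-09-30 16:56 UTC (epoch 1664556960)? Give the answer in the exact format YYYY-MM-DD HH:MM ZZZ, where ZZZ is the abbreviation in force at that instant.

Query: 2022-09-30 16:56 UTC
Rule 1/4 (WDF, +10:15): 2022-04-10 22:05 UTC ≤ query < 2022-11-13 05:15 UTC
16·60 + 56 + 615 = 1631 min
1631 = 1·1440 + 191; 191 = 3·60 + 11 → 03:11, 2022-09-30 + 1 day = 2022-10-01
→ 2022-10-01 03:11 WDF

2022-10-01 03:11 WDF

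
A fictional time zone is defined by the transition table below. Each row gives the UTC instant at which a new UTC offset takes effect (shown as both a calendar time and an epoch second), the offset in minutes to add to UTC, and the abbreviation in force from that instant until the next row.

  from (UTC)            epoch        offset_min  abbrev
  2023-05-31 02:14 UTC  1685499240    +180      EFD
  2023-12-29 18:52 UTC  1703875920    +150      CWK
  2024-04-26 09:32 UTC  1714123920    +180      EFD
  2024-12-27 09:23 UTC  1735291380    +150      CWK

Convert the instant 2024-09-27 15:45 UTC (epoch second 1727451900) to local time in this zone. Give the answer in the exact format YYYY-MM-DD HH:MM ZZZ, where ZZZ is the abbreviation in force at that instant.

Query: 2024-09-27 15:45 UTC
Rule 3/4 (EFD, +03:00): 2024-04-26 09:32 UTC ≤ query < 2024-12-27 09:23 UTC
15·60 + 45 + 180 = 1125 min
1125 = 0·1440 + 1125; 1125 = 18·60 + 45 → 18:45, same day
→ 2024-09-27 18:45 EFD

2024-09-27 18:45 EFD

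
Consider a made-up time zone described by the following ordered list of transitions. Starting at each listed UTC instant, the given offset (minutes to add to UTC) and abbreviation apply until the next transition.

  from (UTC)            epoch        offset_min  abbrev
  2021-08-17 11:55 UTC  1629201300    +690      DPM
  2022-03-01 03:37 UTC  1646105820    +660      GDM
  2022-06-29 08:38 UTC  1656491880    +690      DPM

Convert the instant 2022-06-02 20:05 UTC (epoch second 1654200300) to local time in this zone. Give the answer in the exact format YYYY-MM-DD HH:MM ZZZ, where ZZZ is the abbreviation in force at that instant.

Query: 2022-06-02 20:05 UTC
Rule 2/3 (GDM, +11:00): 2022-03-01 03:37 UTC ≤ query < 2022-06-29 08:38 UTC
20·60 + 5 + 660 = 1865 min
1865 = 1·1440 + 425; 425 = 7·60 + 5 → 07:05, 2022-06-02 + 1 day = 2022-06-03
→ 2022-06-03 07:05 GDM

2022-06-03 07:05 GDM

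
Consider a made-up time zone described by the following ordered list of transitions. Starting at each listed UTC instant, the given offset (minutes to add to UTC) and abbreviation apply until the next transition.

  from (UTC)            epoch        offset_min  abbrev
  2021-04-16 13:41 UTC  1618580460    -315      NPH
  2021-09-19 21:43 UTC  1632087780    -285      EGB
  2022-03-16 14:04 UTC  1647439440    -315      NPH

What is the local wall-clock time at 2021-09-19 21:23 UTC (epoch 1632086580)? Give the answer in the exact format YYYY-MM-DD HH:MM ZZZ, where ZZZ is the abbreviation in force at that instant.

2021-09-19 16:08 NPH

Query: 2021-09-19 21:23 UTC
Rule 1/3 (NPH, -05:15): 2021-04-16 13:41 UTC ≤ query < 2021-09-19 21:43 UTC
21·60 + 23 - 315 = 968 min
968 = 0·1440 + 968; 968 = 16·60 + 8 → 16:08, same day
→ 2021-09-19 16:08 NPH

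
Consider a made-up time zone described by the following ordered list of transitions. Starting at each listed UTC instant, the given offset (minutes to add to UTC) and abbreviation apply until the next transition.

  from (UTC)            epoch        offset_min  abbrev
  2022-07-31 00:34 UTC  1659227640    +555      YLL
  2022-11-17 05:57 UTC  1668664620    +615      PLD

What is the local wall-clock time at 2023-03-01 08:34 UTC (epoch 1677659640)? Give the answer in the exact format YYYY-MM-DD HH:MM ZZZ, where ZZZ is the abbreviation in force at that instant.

2023-03-01 18:49 PLD

Query: 2023-03-01 08:34 UTC
Rule 2/2 (PLD, +10:15): 2022-11-17 05:57 UTC ≤ query < +∞
8·60 + 34 + 615 = 1129 min
1129 = 0·1440 + 1129; 1129 = 18·60 + 49 → 18:49, same day
→ 2023-03-01 18:49 PLD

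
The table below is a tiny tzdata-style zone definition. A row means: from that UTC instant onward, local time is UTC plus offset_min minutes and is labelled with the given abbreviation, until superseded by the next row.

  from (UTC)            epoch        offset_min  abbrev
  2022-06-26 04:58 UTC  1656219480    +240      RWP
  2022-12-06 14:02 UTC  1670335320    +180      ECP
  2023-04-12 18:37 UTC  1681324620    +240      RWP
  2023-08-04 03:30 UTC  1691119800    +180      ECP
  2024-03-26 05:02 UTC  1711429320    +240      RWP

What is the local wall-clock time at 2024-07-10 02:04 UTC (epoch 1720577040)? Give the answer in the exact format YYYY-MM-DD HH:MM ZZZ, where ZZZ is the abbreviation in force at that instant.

2024-07-10 06:04 RWP

Query: 2024-07-10 02:04 UTC
Rule 5/5 (RWP, +04:00): 2024-03-26 05:02 UTC ≤ query < +∞
2·60 + 4 + 240 = 364 min
364 = 0·1440 + 364; 364 = 6·60 + 4 → 06:04, same day
→ 2024-07-10 06:04 RWP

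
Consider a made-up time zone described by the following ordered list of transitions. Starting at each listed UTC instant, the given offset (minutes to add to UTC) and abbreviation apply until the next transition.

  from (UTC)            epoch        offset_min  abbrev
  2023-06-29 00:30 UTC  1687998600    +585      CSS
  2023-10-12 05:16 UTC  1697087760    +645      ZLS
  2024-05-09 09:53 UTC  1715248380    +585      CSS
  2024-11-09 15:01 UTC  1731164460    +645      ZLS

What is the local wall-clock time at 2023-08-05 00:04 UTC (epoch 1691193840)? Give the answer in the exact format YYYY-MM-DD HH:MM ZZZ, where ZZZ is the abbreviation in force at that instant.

Query: 2023-08-05 00:04 UTC
Rule 1/4 (CSS, +09:45): 2023-06-29 00:30 UTC ≤ query < 2023-10-12 05:16 UTC
0·60 + 4 + 585 = 589 min
589 = 0·1440 + 589; 589 = 9·60 + 49 → 09:49, same day
→ 2023-08-05 09:49 CSS

2023-08-05 09:49 CSS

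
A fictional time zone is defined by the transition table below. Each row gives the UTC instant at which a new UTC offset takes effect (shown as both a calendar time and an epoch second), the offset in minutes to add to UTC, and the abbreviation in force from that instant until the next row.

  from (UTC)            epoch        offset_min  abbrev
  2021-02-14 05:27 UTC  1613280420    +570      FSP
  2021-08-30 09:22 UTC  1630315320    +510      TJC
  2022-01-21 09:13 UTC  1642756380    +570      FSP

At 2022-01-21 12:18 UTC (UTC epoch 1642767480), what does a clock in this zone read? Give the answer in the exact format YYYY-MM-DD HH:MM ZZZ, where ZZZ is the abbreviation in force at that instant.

2022-01-21 21:48 FSP

Query: 2022-01-21 12:18 UTC
Rule 3/3 (FSP, +09:30): 2022-01-21 09:13 UTC ≤ query < +∞
12·60 + 18 + 570 = 1308 min
1308 = 0·1440 + 1308; 1308 = 21·60 + 48 → 21:48, same day
→ 2022-01-21 21:48 FSP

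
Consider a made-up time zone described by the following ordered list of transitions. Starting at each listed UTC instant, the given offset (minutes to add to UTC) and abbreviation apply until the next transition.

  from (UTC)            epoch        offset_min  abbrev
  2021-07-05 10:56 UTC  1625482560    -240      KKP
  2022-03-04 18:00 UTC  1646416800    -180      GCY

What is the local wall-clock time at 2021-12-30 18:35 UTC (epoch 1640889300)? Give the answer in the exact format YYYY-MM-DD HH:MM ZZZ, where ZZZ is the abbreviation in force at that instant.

2021-12-30 14:35 KKP

Query: 2021-12-30 18:35 UTC
Rule 1/2 (KKP, -04:00): 2021-07-05 10:56 UTC ≤ query < 2022-03-04 18:00 UTC
18·60 + 35 - 240 = 875 min
875 = 0·1440 + 875; 875 = 14·60 + 35 → 14:35, same day
→ 2021-12-30 14:35 KKP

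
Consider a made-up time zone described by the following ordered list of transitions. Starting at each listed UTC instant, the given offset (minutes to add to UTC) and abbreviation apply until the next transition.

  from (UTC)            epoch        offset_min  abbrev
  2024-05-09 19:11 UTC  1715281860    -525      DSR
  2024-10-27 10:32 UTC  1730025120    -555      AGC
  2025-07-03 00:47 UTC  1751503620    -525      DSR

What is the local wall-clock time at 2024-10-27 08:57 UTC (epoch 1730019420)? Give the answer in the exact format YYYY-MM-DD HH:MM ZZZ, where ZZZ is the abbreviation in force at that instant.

Query: 2024-10-27 08:57 UTC
Rule 1/3 (DSR, -08:45): 2024-05-09 19:11 UTC ≤ query < 2024-10-27 10:32 UTC
8·60 + 57 - 525 = 12 min
12 = 0·1440 + 12; 12 = 0·60 + 12 → 00:12, same day
→ 2024-10-27 00:12 DSR

2024-10-27 00:12 DSR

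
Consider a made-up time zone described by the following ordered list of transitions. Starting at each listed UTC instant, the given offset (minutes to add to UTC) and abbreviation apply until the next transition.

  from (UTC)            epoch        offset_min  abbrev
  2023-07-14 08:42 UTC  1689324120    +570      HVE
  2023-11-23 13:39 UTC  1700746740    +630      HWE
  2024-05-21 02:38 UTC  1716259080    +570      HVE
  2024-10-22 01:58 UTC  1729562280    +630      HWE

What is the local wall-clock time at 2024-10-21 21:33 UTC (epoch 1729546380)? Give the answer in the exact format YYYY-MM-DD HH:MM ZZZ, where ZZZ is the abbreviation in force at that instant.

Query: 2024-10-21 21:33 UTC
Rule 3/4 (HVE, +09:30): 2024-05-21 02:38 UTC ≤ query < 2024-10-22 01:58 UTC
21·60 + 33 + 570 = 1863 min
1863 = 1·1440 + 423; 423 = 7·60 + 3 → 07:03, 2024-10-21 + 1 day = 2024-10-22
→ 2024-10-22 07:03 HVE

2024-10-22 07:03 HVE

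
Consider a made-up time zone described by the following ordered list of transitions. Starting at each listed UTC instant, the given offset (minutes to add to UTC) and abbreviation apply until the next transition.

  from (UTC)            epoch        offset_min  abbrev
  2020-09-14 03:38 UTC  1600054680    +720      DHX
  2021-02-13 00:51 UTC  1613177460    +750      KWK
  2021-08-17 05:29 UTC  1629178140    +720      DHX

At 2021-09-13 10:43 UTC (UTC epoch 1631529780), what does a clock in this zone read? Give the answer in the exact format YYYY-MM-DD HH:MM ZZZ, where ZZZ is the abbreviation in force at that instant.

2021-09-13 22:43 DHX

Query: 2021-09-13 10:43 UTC
Rule 3/3 (DHX, +12:00): 2021-08-17 05:29 UTC ≤ query < +∞
10·60 + 43 + 720 = 1363 min
1363 = 0·1440 + 1363; 1363 = 22·60 + 43 → 22:43, same day
→ 2021-09-13 22:43 DHX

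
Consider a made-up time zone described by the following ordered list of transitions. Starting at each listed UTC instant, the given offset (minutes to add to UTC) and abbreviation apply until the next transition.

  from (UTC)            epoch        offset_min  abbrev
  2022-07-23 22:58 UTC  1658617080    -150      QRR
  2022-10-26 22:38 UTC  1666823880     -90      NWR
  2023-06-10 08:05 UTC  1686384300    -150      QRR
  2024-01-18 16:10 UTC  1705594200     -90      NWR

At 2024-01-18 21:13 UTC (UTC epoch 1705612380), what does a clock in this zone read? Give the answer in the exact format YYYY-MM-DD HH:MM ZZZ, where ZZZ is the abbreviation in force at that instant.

Query: 2024-01-18 21:13 UTC
Rule 4/4 (NWR, -01:30): 2024-01-18 16:10 UTC ≤ query < +∞
21·60 + 13 - 90 = 1183 min
1183 = 0·1440 + 1183; 1183 = 19·60 + 43 → 19:43, same day
→ 2024-01-18 19:43 NWR

2024-01-18 19:43 NWR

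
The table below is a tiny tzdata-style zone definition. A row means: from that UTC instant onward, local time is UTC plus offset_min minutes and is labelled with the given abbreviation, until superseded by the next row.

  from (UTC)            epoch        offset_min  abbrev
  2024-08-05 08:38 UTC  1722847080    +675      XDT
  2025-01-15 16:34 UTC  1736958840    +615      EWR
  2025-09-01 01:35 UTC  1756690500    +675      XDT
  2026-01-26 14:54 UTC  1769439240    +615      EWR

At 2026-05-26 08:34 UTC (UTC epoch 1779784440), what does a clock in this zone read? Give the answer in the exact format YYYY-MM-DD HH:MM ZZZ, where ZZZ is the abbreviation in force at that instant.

Query: 2026-05-26 08:34 UTC
Rule 4/4 (EWR, +10:15): 2026-01-26 14:54 UTC ≤ query < +∞
8·60 + 34 + 615 = 1129 min
1129 = 0·1440 + 1129; 1129 = 18·60 + 49 → 18:49, same day
→ 2026-05-26 18:49 EWR

2026-05-26 18:49 EWR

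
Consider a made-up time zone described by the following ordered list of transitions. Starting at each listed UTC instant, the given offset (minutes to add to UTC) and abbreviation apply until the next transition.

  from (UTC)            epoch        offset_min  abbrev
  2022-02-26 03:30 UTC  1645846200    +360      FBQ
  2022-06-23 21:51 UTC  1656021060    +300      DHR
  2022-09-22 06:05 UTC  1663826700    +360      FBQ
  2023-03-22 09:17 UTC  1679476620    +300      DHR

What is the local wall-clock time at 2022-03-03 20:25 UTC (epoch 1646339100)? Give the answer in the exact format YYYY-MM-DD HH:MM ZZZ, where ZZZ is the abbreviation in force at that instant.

Query: 2022-03-03 20:25 UTC
Rule 1/4 (FBQ, +06:00): 2022-02-26 03:30 UTC ≤ query < 2022-06-23 21:51 UTC
20·60 + 25 + 360 = 1585 min
1585 = 1·1440 + 145; 145 = 2·60 + 25 → 02:25, 2022-03-03 + 1 day = 2022-03-04
→ 2022-03-04 02:25 FBQ

2022-03-04 02:25 FBQ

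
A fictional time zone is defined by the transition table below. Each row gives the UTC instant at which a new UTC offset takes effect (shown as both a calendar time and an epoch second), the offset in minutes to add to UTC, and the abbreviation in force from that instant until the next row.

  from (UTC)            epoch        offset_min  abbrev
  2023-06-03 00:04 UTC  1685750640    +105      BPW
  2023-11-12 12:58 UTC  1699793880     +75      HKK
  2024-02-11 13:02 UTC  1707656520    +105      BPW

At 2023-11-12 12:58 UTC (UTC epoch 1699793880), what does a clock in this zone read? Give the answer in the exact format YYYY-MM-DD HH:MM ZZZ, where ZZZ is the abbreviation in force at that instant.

2023-11-12 14:13 HKK

Query: 2023-11-12 12:58 UTC
Rule 2/3 (HKK, +01:15): 2023-11-12 12:58 UTC ≤ query < 2024-02-11 13:02 UTC
12·60 + 58 + 75 = 853 min
853 = 0·1440 + 853; 853 = 14·60 + 13 → 14:13, same day
→ 2023-11-12 14:13 HKK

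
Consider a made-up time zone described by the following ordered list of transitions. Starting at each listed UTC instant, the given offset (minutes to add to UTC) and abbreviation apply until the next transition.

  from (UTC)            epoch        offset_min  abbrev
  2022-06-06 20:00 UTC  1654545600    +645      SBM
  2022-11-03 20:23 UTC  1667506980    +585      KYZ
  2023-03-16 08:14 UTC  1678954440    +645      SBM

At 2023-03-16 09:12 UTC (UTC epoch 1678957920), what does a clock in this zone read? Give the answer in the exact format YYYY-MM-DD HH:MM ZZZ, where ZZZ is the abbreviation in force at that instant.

2023-03-16 19:57 SBM

Query: 2023-03-16 09:12 UTC
Rule 3/3 (SBM, +10:45): 2023-03-16 08:14 UTC ≤ query < +∞
9·60 + 12 + 645 = 1197 min
1197 = 0·1440 + 1197; 1197 = 19·60 + 57 → 19:57, same day
→ 2023-03-16 19:57 SBM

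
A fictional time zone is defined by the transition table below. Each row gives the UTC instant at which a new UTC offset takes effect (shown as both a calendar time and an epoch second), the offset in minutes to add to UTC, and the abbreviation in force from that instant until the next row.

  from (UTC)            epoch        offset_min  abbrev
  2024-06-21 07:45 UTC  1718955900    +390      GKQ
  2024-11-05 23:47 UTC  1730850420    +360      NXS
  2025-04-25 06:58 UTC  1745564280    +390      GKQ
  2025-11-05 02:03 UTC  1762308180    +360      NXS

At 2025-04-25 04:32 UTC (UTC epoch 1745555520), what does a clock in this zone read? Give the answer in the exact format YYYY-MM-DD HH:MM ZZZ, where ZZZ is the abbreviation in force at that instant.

Query: 2025-04-25 04:32 UTC
Rule 2/4 (NXS, +06:00): 2024-11-05 23:47 UTC ≤ query < 2025-04-25 06:58 UTC
4·60 + 32 + 360 = 632 min
632 = 0·1440 + 632; 632 = 10·60 + 32 → 10:32, same day
→ 2025-04-25 10:32 NXS

2025-04-25 10:32 NXS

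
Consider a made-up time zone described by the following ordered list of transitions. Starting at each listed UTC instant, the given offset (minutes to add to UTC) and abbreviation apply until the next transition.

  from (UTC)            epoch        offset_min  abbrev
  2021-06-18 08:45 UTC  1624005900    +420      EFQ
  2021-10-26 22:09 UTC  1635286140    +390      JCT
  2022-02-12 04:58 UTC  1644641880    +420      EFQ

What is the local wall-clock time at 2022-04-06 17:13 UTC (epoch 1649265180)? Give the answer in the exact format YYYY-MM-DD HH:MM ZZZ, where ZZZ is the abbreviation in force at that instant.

2022-04-07 00:13 EFQ

Query: 2022-04-06 17:13 UTC
Rule 3/3 (EFQ, +07:00): 2022-02-12 04:58 UTC ≤ query < +∞
17·60 + 13 + 420 = 1453 min
1453 = 1·1440 + 13; 13 = 0·60 + 13 → 00:13, 2022-04-06 + 1 day = 2022-04-07
→ 2022-04-07 00:13 EFQ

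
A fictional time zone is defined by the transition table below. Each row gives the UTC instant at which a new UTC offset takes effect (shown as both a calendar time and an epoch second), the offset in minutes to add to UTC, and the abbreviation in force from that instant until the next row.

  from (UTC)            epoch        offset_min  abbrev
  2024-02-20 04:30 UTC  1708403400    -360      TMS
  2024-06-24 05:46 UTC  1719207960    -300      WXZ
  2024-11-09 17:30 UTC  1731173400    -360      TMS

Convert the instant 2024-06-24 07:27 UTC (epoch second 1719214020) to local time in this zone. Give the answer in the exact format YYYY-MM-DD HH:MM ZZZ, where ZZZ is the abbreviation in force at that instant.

Query: 2024-06-24 07:27 UTC
Rule 2/3 (WXZ, -05:00): 2024-06-24 05:46 UTC ≤ query < 2024-11-09 17:30 UTC
7·60 + 27 - 300 = 147 min
147 = 0·1440 + 147; 147 = 2·60 + 27 → 02:27, same day
→ 2024-06-24 02:27 WXZ

2024-06-24 02:27 WXZ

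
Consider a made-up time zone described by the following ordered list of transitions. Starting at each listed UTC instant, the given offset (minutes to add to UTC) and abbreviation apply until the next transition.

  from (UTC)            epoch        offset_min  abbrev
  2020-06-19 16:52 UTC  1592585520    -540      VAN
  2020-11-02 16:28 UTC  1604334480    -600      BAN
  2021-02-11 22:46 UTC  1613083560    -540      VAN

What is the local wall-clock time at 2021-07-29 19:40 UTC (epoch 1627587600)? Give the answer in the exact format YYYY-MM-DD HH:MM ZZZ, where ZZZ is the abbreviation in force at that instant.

2021-07-29 10:40 VAN

Query: 2021-07-29 19:40 UTC
Rule 3/3 (VAN, -09:00): 2021-02-11 22:46 UTC ≤ query < +∞
19·60 + 40 - 540 = 640 min
640 = 0·1440 + 640; 640 = 10·60 + 40 → 10:40, same day
→ 2021-07-29 10:40 VAN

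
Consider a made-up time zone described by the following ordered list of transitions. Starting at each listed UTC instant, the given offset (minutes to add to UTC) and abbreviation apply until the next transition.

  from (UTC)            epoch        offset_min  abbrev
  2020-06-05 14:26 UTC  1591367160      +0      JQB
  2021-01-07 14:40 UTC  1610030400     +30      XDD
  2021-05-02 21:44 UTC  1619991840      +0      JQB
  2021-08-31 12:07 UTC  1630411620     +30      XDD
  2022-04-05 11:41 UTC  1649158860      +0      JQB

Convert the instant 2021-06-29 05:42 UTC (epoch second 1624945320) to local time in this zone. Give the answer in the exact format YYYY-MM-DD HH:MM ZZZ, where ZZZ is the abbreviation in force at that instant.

Query: 2021-06-29 05:42 UTC
Rule 3/5 (JQB, +00:00): 2021-05-02 21:44 UTC ≤ query < 2021-08-31 12:07 UTC
5·60 + 42 + 0 = 342 min
342 = 0·1440 + 342; 342 = 5·60 + 42 → 05:42, same day
→ 2021-06-29 05:42 JQB

2021-06-29 05:42 JQB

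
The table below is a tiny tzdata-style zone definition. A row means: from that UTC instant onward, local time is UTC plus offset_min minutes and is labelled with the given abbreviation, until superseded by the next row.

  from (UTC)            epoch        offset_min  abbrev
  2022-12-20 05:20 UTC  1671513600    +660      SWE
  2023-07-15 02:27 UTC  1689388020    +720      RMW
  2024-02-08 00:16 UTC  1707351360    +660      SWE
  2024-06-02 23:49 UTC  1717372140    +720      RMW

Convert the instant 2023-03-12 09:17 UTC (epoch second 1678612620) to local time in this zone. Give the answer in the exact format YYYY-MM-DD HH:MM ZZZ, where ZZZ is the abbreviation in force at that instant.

Query: 2023-03-12 09:17 UTC
Rule 1/4 (SWE, +11:00): 2022-12-20 05:20 UTC ≤ query < 2023-07-15 02:27 UTC
9·60 + 17 + 660 = 1217 min
1217 = 0·1440 + 1217; 1217 = 20·60 + 17 → 20:17, same day
→ 2023-03-12 20:17 SWE

2023-03-12 20:17 SWE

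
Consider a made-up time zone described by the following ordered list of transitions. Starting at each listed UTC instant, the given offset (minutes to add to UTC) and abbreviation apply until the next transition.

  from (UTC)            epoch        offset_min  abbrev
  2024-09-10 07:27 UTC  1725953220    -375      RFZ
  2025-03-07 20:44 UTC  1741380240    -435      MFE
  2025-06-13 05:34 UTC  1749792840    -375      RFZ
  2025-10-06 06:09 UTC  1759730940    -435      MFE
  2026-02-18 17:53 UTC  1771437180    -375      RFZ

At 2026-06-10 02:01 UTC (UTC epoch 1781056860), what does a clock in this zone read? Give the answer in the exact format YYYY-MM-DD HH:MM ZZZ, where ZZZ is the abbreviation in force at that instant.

Query: 2026-06-10 02:01 UTC
Rule 5/5 (RFZ, -06:15): 2026-02-18 17:53 UTC ≤ query < +∞
2·60 + 1 - 375 = -254 min
-254 = -1·1440 + 1186; 1186 = 19·60 + 46 → 19:46, 2026-06-10 - 1 day = 2026-06-09
→ 2026-06-09 19:46 RFZ

2026-06-09 19:46 RFZ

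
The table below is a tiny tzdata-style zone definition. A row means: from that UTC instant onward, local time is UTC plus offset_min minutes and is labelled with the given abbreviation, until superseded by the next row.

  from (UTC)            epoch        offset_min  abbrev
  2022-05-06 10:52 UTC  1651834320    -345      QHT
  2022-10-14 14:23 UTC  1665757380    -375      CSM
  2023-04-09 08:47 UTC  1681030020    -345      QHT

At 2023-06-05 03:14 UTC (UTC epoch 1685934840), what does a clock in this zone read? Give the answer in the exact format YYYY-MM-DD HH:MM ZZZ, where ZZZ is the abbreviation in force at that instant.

Query: 2023-06-05 03:14 UTC
Rule 3/3 (QHT, -05:45): 2023-04-09 08:47 UTC ≤ query < +∞
3·60 + 14 - 345 = -151 min
-151 = -1·1440 + 1289; 1289 = 21·60 + 29 → 21:29, 2023-06-05 - 1 day = 2023-06-04
→ 2023-06-04 21:29 QHT

2023-06-04 21:29 QHT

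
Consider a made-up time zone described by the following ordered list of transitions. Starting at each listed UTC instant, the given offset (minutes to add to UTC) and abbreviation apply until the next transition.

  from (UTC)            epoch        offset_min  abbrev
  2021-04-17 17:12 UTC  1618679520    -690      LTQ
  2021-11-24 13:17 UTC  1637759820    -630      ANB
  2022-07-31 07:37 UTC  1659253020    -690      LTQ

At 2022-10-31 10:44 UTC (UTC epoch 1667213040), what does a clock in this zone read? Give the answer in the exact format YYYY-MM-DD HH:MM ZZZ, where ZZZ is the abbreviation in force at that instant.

2022-10-30 23:14 LTQ

Query: 2022-10-31 10:44 UTC
Rule 3/3 (LTQ, -11:30): 2022-07-31 07:37 UTC ≤ query < +∞
10·60 + 44 - 690 = -46 min
-46 = -1·1440 + 1394; 1394 = 23·60 + 14 → 23:14, 2022-10-31 - 1 day = 2022-10-30
→ 2022-10-30 23:14 LTQ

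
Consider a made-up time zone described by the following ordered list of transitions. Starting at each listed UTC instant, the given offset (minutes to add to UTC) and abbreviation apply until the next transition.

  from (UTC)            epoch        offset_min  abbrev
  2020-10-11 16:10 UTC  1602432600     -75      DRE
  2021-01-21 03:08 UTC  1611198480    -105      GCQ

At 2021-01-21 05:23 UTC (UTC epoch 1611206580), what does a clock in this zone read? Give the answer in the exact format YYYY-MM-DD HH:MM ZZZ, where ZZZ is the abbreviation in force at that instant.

2021-01-21 03:38 GCQ

Query: 2021-01-21 05:23 UTC
Rule 2/2 (GCQ, -01:45): 2021-01-21 03:08 UTC ≤ query < +∞
5·60 + 23 - 105 = 218 min
218 = 0·1440 + 218; 218 = 3·60 + 38 → 03:38, same day
→ 2021-01-21 03:38 GCQ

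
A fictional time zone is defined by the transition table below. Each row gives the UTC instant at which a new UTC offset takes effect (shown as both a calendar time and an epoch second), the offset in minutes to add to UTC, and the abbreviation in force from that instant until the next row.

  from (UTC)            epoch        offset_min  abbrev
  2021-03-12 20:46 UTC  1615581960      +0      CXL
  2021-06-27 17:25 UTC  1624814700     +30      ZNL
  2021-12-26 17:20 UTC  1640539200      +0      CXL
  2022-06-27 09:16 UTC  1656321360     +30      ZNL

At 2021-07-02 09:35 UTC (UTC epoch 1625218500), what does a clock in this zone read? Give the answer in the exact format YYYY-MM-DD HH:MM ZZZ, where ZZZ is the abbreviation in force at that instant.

2021-07-02 10:05 ZNL

Query: 2021-07-02 09:35 UTC
Rule 2/4 (ZNL, +00:30): 2021-06-27 17:25 UTC ≤ query < 2021-12-26 17:20 UTC
9·60 + 35 + 30 = 605 min
605 = 0·1440 + 605; 605 = 10·60 + 5 → 10:05, same day
→ 2021-07-02 10:05 ZNL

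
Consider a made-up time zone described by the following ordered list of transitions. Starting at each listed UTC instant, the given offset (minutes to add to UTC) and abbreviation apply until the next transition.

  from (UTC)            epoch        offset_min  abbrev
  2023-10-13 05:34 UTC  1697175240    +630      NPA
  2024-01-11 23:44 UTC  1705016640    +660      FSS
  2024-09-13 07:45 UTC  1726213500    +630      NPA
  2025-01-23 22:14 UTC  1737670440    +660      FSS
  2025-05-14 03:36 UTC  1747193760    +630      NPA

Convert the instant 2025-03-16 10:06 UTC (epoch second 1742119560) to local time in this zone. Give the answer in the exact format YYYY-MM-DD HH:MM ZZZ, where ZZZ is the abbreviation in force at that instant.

Query: 2025-03-16 10:06 UTC
Rule 4/5 (FSS, +11:00): 2025-01-23 22:14 UTC ≤ query < 2025-05-14 03:36 UTC
10·60 + 6 + 660 = 1266 min
1266 = 0·1440 + 1266; 1266 = 21·60 + 6 → 21:06, same day
→ 2025-03-16 21:06 FSS

2025-03-16 21:06 FSS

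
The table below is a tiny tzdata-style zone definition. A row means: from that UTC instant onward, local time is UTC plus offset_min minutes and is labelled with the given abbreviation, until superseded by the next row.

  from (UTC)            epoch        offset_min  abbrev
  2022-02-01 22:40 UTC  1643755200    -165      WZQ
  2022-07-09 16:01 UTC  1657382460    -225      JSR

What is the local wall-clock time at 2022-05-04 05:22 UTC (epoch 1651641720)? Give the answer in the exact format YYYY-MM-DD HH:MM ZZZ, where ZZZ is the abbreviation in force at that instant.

2022-05-04 02:37 WZQ

Query: 2022-05-04 05:22 UTC
Rule 1/2 (WZQ, -02:45): 2022-02-01 22:40 UTC ≤ query < 2022-07-09 16:01 UTC
5·60 + 22 - 165 = 157 min
157 = 0·1440 + 157; 157 = 2·60 + 37 → 02:37, same day
→ 2022-05-04 02:37 WZQ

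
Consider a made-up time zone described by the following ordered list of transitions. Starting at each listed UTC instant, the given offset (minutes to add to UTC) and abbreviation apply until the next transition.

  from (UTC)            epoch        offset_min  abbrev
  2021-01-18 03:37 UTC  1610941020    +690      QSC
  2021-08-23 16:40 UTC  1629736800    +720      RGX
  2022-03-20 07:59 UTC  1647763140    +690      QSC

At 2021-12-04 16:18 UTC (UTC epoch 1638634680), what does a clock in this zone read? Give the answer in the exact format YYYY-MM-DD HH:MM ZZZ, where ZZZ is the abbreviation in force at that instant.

Query: 2021-12-04 16:18 UTC
Rule 2/3 (RGX, +12:00): 2021-08-23 16:40 UTC ≤ query < 2022-03-20 07:59 UTC
16·60 + 18 + 720 = 1698 min
1698 = 1·1440 + 258; 258 = 4·60 + 18 → 04:18, 2021-12-04 + 1 day = 2021-12-05
→ 2021-12-05 04:18 RGX

2021-12-05 04:18 RGX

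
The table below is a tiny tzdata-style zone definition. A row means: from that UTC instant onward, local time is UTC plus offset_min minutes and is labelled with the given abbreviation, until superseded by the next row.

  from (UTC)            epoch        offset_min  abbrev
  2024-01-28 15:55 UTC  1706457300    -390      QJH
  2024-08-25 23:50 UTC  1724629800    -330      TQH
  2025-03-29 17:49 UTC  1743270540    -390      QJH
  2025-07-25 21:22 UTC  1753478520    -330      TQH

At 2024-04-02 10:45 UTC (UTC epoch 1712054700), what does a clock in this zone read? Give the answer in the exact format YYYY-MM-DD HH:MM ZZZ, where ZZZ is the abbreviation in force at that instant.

Query: 2024-04-02 10:45 UTC
Rule 1/4 (QJH, -06:30): 2024-01-28 15:55 UTC ≤ query < 2024-08-25 23:50 UTC
10·60 + 45 - 390 = 255 min
255 = 0·1440 + 255; 255 = 4·60 + 15 → 04:15, same day
→ 2024-04-02 04:15 QJH

2024-04-02 04:15 QJH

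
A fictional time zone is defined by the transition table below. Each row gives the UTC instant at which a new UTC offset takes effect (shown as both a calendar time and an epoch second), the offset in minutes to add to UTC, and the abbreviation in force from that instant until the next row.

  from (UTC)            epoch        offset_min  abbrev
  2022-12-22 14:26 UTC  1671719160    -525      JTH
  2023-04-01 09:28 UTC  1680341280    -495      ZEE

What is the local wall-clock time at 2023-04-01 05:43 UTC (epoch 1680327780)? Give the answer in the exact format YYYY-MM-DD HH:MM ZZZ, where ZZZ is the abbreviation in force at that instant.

Query: 2023-04-01 05:43 UTC
Rule 1/2 (JTH, -08:45): 2022-12-22 14:26 UTC ≤ query < 2023-04-01 09:28 UTC
5·60 + 43 - 525 = -182 min
-182 = -1·1440 + 1258; 1258 = 20·60 + 58 → 20:58, 2023-04-01 - 1 day = 2023-03-31
→ 2023-03-31 20:58 JTH

2023-03-31 20:58 JTH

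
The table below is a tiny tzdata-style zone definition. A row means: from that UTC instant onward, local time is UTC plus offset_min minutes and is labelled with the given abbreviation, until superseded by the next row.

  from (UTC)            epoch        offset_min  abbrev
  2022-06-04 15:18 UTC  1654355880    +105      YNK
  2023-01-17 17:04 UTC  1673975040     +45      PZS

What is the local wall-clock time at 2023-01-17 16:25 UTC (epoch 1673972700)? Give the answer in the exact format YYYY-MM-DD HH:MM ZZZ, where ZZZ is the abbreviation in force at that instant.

2023-01-17 18:10 YNK

Query: 2023-01-17 16:25 UTC
Rule 1/2 (YNK, +01:45): 2022-06-04 15:18 UTC ≤ query < 2023-01-17 17:04 UTC
16·60 + 25 + 105 = 1090 min
1090 = 0·1440 + 1090; 1090 = 18·60 + 10 → 18:10, same day
→ 2023-01-17 18:10 YNK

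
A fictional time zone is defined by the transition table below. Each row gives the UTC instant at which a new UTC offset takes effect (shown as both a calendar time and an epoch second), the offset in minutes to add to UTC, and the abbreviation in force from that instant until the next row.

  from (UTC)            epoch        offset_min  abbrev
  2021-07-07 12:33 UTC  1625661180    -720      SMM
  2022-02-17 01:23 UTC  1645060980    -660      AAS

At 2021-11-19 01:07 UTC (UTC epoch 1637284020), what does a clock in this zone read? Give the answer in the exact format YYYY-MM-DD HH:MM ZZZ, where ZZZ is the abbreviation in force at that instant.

Query: 2021-11-19 01:07 UTC
Rule 1/2 (SMM, -12:00): 2021-07-07 12:33 UTC ≤ query < 2022-02-17 01:23 UTC
1·60 + 7 - 720 = -653 min
-653 = -1·1440 + 787; 787 = 13·60 + 7 → 13:07, 2021-11-19 - 1 day = 2021-11-18
→ 2021-11-18 13:07 SMM

2021-11-18 13:07 SMM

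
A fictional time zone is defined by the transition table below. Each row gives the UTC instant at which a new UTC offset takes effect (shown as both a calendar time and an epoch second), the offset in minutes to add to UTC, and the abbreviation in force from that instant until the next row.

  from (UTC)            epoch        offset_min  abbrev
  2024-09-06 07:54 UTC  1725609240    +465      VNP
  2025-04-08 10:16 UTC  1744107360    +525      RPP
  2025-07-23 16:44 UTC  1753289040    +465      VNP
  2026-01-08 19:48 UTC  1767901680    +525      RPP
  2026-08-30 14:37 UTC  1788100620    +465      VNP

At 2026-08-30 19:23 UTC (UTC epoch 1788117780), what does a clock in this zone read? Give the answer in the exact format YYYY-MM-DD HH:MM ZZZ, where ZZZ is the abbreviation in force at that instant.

2026-08-31 03:08 VNP

Query: 2026-08-30 19:23 UTC
Rule 5/5 (VNP, +07:45): 2026-08-30 14:37 UTC ≤ query < +∞
19·60 + 23 + 465 = 1628 min
1628 = 1·1440 + 188; 188 = 3·60 + 8 → 03:08, 2026-08-30 + 1 day = 2026-08-31
→ 2026-08-31 03:08 VNP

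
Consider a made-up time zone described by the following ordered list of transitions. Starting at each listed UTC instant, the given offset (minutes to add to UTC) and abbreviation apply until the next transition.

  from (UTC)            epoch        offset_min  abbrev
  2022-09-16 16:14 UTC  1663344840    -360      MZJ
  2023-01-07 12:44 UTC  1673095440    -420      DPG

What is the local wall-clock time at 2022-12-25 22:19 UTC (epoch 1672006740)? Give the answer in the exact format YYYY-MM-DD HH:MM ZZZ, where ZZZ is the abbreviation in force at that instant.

2022-12-25 16:19 MZJ

Query: 2022-12-25 22:19 UTC
Rule 1/2 (MZJ, -06:00): 2022-09-16 16:14 UTC ≤ query < 2023-01-07 12:44 UTC
22·60 + 19 - 360 = 979 min
979 = 0·1440 + 979; 979 = 16·60 + 19 → 16:19, same day
→ 2022-12-25 16:19 MZJ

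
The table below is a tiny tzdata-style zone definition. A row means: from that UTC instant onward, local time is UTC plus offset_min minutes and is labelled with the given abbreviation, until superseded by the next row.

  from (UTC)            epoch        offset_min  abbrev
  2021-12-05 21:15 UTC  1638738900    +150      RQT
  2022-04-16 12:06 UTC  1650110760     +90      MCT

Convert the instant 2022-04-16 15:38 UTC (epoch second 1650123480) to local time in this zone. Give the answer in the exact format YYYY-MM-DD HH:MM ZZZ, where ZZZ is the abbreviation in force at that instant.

2022-04-16 17:08 MCT

Query: 2022-04-16 15:38 UTC
Rule 2/2 (MCT, +01:30): 2022-04-16 12:06 UTC ≤ query < +∞
15·60 + 38 + 90 = 1028 min
1028 = 0·1440 + 1028; 1028 = 17·60 + 8 → 17:08, same day
→ 2022-04-16 17:08 MCT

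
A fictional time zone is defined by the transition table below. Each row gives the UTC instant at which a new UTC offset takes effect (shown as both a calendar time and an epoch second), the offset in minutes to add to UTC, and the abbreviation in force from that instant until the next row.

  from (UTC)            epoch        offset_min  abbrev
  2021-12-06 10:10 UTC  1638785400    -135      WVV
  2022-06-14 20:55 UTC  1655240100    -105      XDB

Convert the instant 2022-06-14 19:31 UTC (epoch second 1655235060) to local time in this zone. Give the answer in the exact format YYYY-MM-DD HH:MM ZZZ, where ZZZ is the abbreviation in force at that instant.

Query: 2022-06-14 19:31 UTC
Rule 1/2 (WVV, -02:15): 2021-12-06 10:10 UTC ≤ query < 2022-06-14 20:55 UTC
19·60 + 31 - 135 = 1036 min
1036 = 0·1440 + 1036; 1036 = 17·60 + 16 → 17:16, same day
→ 2022-06-14 17:16 WVV

2022-06-14 17:16 WVV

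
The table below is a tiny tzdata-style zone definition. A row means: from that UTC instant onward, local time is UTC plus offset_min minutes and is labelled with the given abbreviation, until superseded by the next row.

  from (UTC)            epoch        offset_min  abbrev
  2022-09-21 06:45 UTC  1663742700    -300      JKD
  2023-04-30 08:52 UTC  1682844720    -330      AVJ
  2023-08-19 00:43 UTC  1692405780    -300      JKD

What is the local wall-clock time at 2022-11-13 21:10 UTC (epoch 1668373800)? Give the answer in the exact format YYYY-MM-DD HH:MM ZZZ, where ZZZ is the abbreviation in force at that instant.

Query: 2022-11-13 21:10 UTC
Rule 1/3 (JKD, -05:00): 2022-09-21 06:45 UTC ≤ query < 2023-04-30 08:52 UTC
21·60 + 10 - 300 = 970 min
970 = 0·1440 + 970; 970 = 16·60 + 10 → 16:10, same day
→ 2022-11-13 16:10 JKD

2022-11-13 16:10 JKD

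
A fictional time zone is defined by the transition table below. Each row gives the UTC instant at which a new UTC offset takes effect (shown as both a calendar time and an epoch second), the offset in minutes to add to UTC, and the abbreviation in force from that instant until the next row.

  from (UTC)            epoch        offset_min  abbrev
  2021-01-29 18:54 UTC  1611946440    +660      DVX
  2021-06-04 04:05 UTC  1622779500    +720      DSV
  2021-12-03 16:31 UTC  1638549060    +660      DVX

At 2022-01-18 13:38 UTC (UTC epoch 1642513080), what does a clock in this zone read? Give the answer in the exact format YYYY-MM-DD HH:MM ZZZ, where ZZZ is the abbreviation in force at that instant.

2022-01-19 00:38 DVX

Query: 2022-01-18 13:38 UTC
Rule 3/3 (DVX, +11:00): 2021-12-03 16:31 UTC ≤ query < +∞
13·60 + 38 + 660 = 1478 min
1478 = 1·1440 + 38; 38 = 0·60 + 38 → 00:38, 2022-01-18 + 1 day = 2022-01-19
→ 2022-01-19 00:38 DVX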